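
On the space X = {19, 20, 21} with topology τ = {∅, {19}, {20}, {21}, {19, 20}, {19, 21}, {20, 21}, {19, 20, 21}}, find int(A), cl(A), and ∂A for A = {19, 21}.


int(A) = {19, 21}, cl(A) = {19, 21}, ∂A = ∅.

Closed sets in (X, τ) are complements of opens:
  closed(X, τ) = {∅, {19}, {20}, {21}, {19, 20}, {19, 21}, {20, 21}, {19, 20, 21}}.
int(A) = ⋃ {U ∈ τ : U ⊆ A}. Opens contained in A: ∅, {19}, {21}, {19, 21}.
Taking the union of these: int(A) = {19, 21}.
cl(A) = ⋂ {C closed : A ⊆ C}. Closed sets containing A: {19, 21}, {19, 20, 21}.
Intersecting these: cl(A) = {19, 21}.
∂A = cl(A) ∖ int(A) = {19, 21} ∖ {19, 21} = ∅.


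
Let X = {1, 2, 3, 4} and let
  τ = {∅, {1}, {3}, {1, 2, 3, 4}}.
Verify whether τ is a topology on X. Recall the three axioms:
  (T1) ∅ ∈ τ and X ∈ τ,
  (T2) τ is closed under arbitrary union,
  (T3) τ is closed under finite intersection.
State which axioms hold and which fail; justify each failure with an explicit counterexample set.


τ is NOT a topology on X.

Axiom (T1): ∅ ∈ τ? Yes; X ∈ τ? Yes.
Axiom (T2/T3): check pairwise unions and intersections of members of τ.
Counterexample for (T2): {1} ∪ {3} = {1, 3} ∉ τ. Therefore τ is NOT a topology.


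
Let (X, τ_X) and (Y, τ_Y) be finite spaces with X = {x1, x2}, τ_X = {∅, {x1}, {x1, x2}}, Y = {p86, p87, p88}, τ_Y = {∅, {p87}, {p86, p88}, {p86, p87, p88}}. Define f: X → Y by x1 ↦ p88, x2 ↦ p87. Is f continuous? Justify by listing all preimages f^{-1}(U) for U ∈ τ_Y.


f is NOT continuous.

Compute f^{-1}(U) for each U ∈ τ_Y:
  U = ∅: f^{-1}(U) = ∅ ∈ τ_X ✓.
  U = {p87}: f^{-1}(U) = {x2} ∉ τ_X ✗.
  U = {p86, p88}: f^{-1}(U) = {x1} ∈ τ_X ✓.
  U = {p86, p87, p88}: f^{-1}(U) = {x1, x2} ∈ τ_X ✓.
Found U = {p87} with f^{-1}(U) = {x2} not in τ_X. Therefore f is NOT continuous.


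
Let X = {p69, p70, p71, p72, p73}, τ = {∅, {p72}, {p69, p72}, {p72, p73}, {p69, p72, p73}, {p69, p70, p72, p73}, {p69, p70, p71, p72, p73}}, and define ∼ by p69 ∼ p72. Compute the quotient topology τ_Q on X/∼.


X/∼ = {[p69=p72], [p70], [p71], [p73]}; |τ_Q| = 5.

Equivalence classes: [p69=p72], [p70], [p71], [p73].
Quotient map π: X → X/∼ sends p69 ↦ [p69=p72], p70 ↦ [p70], p71 ↦ [p71], p72 ↦ [p69=p72], p73 ↦ [p73].
For each subset V ⊆ X/∼, compute π^{-1}(V) ⊆ X and check whether π^{-1}(V) ∈ τ. V is open in τ_Q iff π^{-1}(V) ∈ τ.
  V = {}: π^{-1}(V) = ∅ ∈ τ ✓.
  V = {[p69=p72]}: π^{-1}(V) = {p69, p72} ∈ τ ✓.
  V = {[p70]}: π^{-1}(V) = {p70} ∉ τ ✗.
  V = {[p69=p72], [p70]}: π^{-1}(V) = {p69, p70, p72} ∉ τ ✗.
  V = {[p71]}: π^{-1}(V) = {p71} ∉ τ ✗.
  V = {[p69=p72], [p71]}: π^{-1}(V) = {p69, p71, p72} ∉ τ ✗.
  V = {[p70], [p71]}: π^{-1}(V) = {p70, p71} ∉ τ ✗.
  V = {[p69=p72], [p70], [p71]}: π^{-1}(V) = {p69, p70, p71, p72} ∉ τ ✗.
  V = {[p73]}: π^{-1}(V) = {p73} ∉ τ ✗.
  V = {[p69=p72], [p73]}: π^{-1}(V) = {p69, p72, p73} ∈ τ ✓.
  V = {[p70], [p73]}: π^{-1}(V) = {p70, p73} ∉ τ ✗.
  V = {[p69=p72], [p70], [p73]}: π^{-1}(V) = {p69, p70, p72, p73} ∈ τ ✓.
  V = {[p71], [p73]}: π^{-1}(V) = {p71, p73} ∉ τ ✗.
  V = {[p69=p72], [p71], [p73]}: π^{-1}(V) = {p69, p71, p72, p73} ∉ τ ✗.
  V = {[p70], [p71], [p73]}: π^{-1}(V) = {p70, p71, p73} ∉ τ ✗.
  V = {[p69=p72], [p70], [p71], [p73]}: π^{-1}(V) = {p69, p70, p71, p72, p73} ∈ τ ✓.
Open sets in the quotient: τ_Q = {{}, {[p69=p72]}, {[p69=p72], [p73]}, {[p69=p72], [p70], [p73]}, {[p69=p72], [p70], [p71], [p73]}} (5 elements).


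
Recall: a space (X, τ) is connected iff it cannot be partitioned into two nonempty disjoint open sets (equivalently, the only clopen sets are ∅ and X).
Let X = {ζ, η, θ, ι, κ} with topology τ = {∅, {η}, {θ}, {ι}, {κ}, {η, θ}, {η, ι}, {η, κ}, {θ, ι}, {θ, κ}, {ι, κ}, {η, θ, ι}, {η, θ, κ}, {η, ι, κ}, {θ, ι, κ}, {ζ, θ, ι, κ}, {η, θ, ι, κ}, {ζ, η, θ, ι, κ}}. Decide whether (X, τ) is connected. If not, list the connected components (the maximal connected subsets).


(X, τ) is disconnected; components = [{η}, {ζ, θ, ι, κ}].

Find clopen sets (U ∈ τ with X ∖ U ∈ τ):
  U = ∅, X ∖ U = {ζ, η, θ, ι, κ} — both open, so U is clopen.
  U = {η}, X ∖ U = {ζ, θ, ι, κ} — both open, so U is clopen.
  U = {ζ, θ, ι, κ}, X ∖ U = {η} — both open, so U is clopen.
  U = {ζ, η, θ, ι, κ}, X ∖ U = ∅ — both open, so U is clopen.
Nontrivial clopen(s) exist: e.g. {ζ, θ, ι, κ}. So (X, τ) is disconnected.
Compute connected components by grouping points that agree on all clopens:
  component: {η}
  component: {ζ, θ, ι, κ}


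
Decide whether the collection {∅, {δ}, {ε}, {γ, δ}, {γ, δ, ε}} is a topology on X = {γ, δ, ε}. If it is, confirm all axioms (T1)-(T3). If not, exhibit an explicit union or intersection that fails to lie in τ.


τ is NOT a topology on X.

Axiom (T1): ∅ ∈ τ? Yes; X ∈ τ? Yes.
Axiom (T2/T3): check pairwise unions and intersections of members of τ.
Counterexample for (T2): {δ} ∪ {ε} = {δ, ε} ∉ τ. Therefore τ is NOT a topology.


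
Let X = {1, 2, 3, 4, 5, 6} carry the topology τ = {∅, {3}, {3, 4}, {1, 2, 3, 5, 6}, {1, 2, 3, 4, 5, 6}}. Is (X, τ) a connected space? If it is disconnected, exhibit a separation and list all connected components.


(X, τ) is connected.

Find clopen sets (U ∈ τ with X ∖ U ∈ τ):
  U = ∅, X ∖ U = {1, 2, 3, 4, 5, 6} — both open, so U is clopen.
  U = {1, 2, 3, 4, 5, 6}, X ∖ U = ∅ — both open, so U is clopen.
Only trivial clopens (∅ and X) exist, so (X, τ) is connected.
Compute connected components by grouping points that agree on all clopens:
  component: {1, 2, 3, 4, 5, 6}


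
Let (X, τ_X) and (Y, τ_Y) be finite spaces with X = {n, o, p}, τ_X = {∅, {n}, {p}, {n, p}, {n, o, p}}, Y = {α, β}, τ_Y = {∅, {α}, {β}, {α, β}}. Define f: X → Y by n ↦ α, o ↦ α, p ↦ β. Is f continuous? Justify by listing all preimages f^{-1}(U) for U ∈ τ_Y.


f is NOT continuous.

Compute f^{-1}(U) for each U ∈ τ_Y:
  U = ∅: f^{-1}(U) = ∅ ∈ τ_X ✓.
  U = {α}: f^{-1}(U) = {n, o} ∉ τ_X ✗.
  U = {β}: f^{-1}(U) = {p} ∈ τ_X ✓.
  U = {α, β}: f^{-1}(U) = {n, o, p} ∈ τ_X ✓.
Found U = {α} with f^{-1}(U) = {n, o} not in τ_X. Therefore f is NOT continuous.


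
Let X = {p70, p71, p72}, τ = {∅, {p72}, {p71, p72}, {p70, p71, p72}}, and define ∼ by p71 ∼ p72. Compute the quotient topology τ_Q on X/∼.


X/∼ = {[p70], [p71=p72]}; |τ_Q| = 3.

Equivalence classes: [p70], [p71=p72].
Quotient map π: X → X/∼ sends p70 ↦ [p70], p71 ↦ [p71=p72], p72 ↦ [p71=p72].
For each subset V ⊆ X/∼, compute π^{-1}(V) ⊆ X and check whether π^{-1}(V) ∈ τ. V is open in τ_Q iff π^{-1}(V) ∈ τ.
  V = {}: π^{-1}(V) = ∅ ∈ τ ✓.
  V = {[p70]}: π^{-1}(V) = {p70} ∉ τ ✗.
  V = {[p71=p72]}: π^{-1}(V) = {p71, p72} ∈ τ ✓.
  V = {[p70], [p71=p72]}: π^{-1}(V) = {p70, p71, p72} ∈ τ ✓.
Open sets in the quotient: τ_Q = {{}, {[p71=p72]}, {[p70], [p71=p72]}} (3 elements).


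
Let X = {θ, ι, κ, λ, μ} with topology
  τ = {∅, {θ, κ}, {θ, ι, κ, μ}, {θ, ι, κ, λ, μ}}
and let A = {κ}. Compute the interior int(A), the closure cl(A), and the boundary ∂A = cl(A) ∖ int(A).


int(A) = ∅, cl(A) = {θ, ι, κ, λ, μ}, ∂A = {θ, ι, κ, λ, μ}.

Closed sets in (X, τ) are complements of opens:
  closed(X, τ) = {∅, {λ}, {ι, λ, μ}, {θ, ι, κ, λ, μ}}.
int(A) = ⋃ {U ∈ τ : U ⊆ A}. Opens contained in A: ∅.
Taking the union of these: int(A) = ∅.
cl(A) = ⋂ {C closed : A ⊆ C}. Closed sets containing A: {θ, ι, κ, λ, μ}.
Intersecting these: cl(A) = {θ, ι, κ, λ, μ}.
∂A = cl(A) ∖ int(A) = {θ, ι, κ, λ, μ} ∖ ∅ = {θ, ι, κ, λ, μ}.


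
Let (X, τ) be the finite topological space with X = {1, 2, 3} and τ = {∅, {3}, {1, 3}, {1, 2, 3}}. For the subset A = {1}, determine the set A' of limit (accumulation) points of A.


A' = {2}

For each x ∈ X, list the open sets U ∈ τ with x ∈ U, then check whether U ∩ (A ∖ {x}) ≠ ∅ for every such U.
  x = 1: open {1, 3} ∋ x has {1, 3} ∩ (A ∖ {1}) = ∅, so x is NOT a limit point.
  x = 2: opens ∋ x are {1, 2, 3}; each meets A ∖ {2}, so x IS a limit point.
  x = 3: open {3} ∋ x has {3} ∩ (A ∖ {3}) = ∅, so x is NOT a limit point.
Collecting: A' = {2}.


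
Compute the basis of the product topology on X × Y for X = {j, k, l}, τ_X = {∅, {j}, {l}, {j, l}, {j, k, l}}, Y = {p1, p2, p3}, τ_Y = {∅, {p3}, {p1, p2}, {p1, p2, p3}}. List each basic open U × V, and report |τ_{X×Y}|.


Basis B = {∅ × ∅, {j} × {p3}, {l} × {p3}, {j} × {p1, p2}, {j, l} × {p3}, {l} × {p1, p2}, {j} × {p1, p2, p3}, {j, k, l} × {p3}, {l} × {p1, p2, p3}, {j, l} × {p1, p2}, {j, l} × {p1, p2, p3}, {j, k, l} × {p1, p2}, {j, k, l} × {p1, p2, p3}}; |τ_{X×Y}| = 25.

Enumerate products U × V with U ∈ τ_X, V ∈ τ_Y (deduplicated):
  ∅ × ∅ = {} (∅)
  {j} × {p3} = {(j,p3)}
  {l} × {p3} = {(l,p3)}
  {j} × {p1, p2} = {(j,p1), (j,p2)}
  {j, l} × {p3} = {(j,p3), (l,p3)}
  {l} × {p1, p2} = {(l,p1), (l,p2)}
  {j} × {p1, p2, p3} = {(j,p1), (j,p2), (j,p3)}
  {j, k, l} × {p3} = {(j,p3), (k,p3), (l,p3)}
  {l} × {p1, p2, p3} = {(l,p1), (l,p2), (l,p3)}
  {j, l} × {p1, p2} = {(j,p1), (j,p2), (l,p1), (l,p2)}
  {j, l} × {p1, p2, p3} = {(j,p1), (j,p2), (j,p3), (l,p1), (l,p2), (l,p3)}
  {j, k, l} × {p1, p2} = {(j,p1), (j,p2), (k,p1), (k,p2), (l,p1), (l,p2)}
  {j, k, l} × {p1, p2, p3} = {(j,p1), (j,p2), (j,p3), (k,p1), (k,p2), (k,p3), (l,p1), (l,p2), (l,p3)}
These 13 distinct sets form the basis B.
Close under arbitrary unions to get τ_{X×Y}; counting gives |τ_{X×Y}| = 25.


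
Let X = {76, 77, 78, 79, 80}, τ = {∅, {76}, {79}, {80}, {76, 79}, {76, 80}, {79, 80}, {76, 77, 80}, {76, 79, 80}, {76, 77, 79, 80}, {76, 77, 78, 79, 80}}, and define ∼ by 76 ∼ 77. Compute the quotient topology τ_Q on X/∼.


X/∼ = {[76=77], [78], [79], [80]}; |τ_Q| = 7.

Equivalence classes: [76=77], [78], [79], [80].
Quotient map π: X → X/∼ sends 76 ↦ [76=77], 77 ↦ [76=77], 78 ↦ [78], 79 ↦ [79], 80 ↦ [80].
For each subset V ⊆ X/∼, compute π^{-1}(V) ⊆ X and check whether π^{-1}(V) ∈ τ. V is open in τ_Q iff π^{-1}(V) ∈ τ.
  V = {}: π^{-1}(V) = ∅ ∈ τ ✓.
  V = {[76=77]}: π^{-1}(V) = {76, 77} ∉ τ ✗.
  V = {[78]}: π^{-1}(V) = {78} ∉ τ ✗.
  V = {[76=77], [78]}: π^{-1}(V) = {76, 77, 78} ∉ τ ✗.
  V = {[79]}: π^{-1}(V) = {79} ∈ τ ✓.
  V = {[76=77], [79]}: π^{-1}(V) = {76, 77, 79} ∉ τ ✗.
  V = {[78], [79]}: π^{-1}(V) = {78, 79} ∉ τ ✗.
  V = {[76=77], [78], [79]}: π^{-1}(V) = {76, 77, 78, 79} ∉ τ ✗.
  V = {[80]}: π^{-1}(V) = {80} ∈ τ ✓.
  V = {[76=77], [80]}: π^{-1}(V) = {76, 77, 80} ∈ τ ✓.
  V = {[78], [80]}: π^{-1}(V) = {78, 80} ∉ τ ✗.
  V = {[76=77], [78], [80]}: π^{-1}(V) = {76, 77, 78, 80} ∉ τ ✗.
  V = {[79], [80]}: π^{-1}(V) = {79, 80} ∈ τ ✓.
  V = {[76=77], [79], [80]}: π^{-1}(V) = {76, 77, 79, 80} ∈ τ ✓.
  V = {[78], [79], [80]}: π^{-1}(V) = {78, 79, 80} ∉ τ ✗.
  V = {[76=77], [78], [79], [80]}: π^{-1}(V) = {76, 77, 78, 79, 80} ∈ τ ✓.
Open sets in the quotient: τ_Q = {{}, {[79]}, {[80]}, {[76=77], [80]}, {[79], [80]}, {[76=77], [79], [80]}, {[76=77], [78], [79], [80]}} (7 elements).


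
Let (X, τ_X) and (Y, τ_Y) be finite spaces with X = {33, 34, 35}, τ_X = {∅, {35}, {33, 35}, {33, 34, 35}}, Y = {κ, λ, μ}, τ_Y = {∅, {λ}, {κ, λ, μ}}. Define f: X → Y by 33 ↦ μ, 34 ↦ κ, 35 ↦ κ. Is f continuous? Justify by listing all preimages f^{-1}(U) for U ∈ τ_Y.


f IS continuous.

Compute f^{-1}(U) for each U ∈ τ_Y:
  U = ∅: f^{-1}(U) = ∅ ∈ τ_X ✓.
  U = {λ}: f^{-1}(U) = ∅ ∈ τ_X ✓.
  U = {κ, λ, μ}: f^{-1}(U) = {33, 34, 35} ∈ τ_X ✓.
Every preimage lies in τ_X, so f IS continuous.


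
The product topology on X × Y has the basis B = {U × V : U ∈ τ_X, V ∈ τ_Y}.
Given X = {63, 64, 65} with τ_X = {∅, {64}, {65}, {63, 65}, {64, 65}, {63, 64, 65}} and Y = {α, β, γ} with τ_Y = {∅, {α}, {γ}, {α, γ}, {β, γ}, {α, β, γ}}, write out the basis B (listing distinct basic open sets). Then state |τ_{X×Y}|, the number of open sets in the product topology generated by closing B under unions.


Basis B = {∅ × ∅, {64} × {α}, {64} × {γ}, {65} × {α}, {65} × {γ}, {63, 65} × {α}, {63, 65} × {γ}, {64} × {α, γ}, {64, 65} × {α}, {64} × {β, γ}, {64, 65} × {γ}, {65} × {α, γ}, {65} × {β, γ}, {63, 64, 65} × {α}, {63, 64, 65} × {γ}, {64} × {α, β, γ}, {65} × {α, β, γ}, {63, 65} × {α, γ}, {63, 65} × {β, γ}, {64, 65} × {α, γ}, {64, 65} × {β, γ}, {63, 65} × {α, β, γ}, {63, 64, 65} × {α, γ}, {63, 64, 65} × {β, γ}, {64, 65} × {α, β, γ}, {63, 64, 65} × {α, β, γ}}; |τ_{X×Y}| = 108.

Enumerate products U × V with U ∈ τ_X, V ∈ τ_Y (deduplicated):
  ∅ × ∅ = {} (∅)
  {64} × {α} = {(64,α)}
  {64} × {γ} = {(64,γ)}
  {65} × {α} = {(65,α)}
  {65} × {γ} = {(65,γ)}
  {63, 65} × {α} = {(63,α), (65,α)}
  {63, 65} × {γ} = {(63,γ), (65,γ)}
  {64} × {α, γ} = {(64,α), (64,γ)}
  {64, 65} × {α} = {(64,α), (65,α)}
  {64} × {β, γ} = {(64,β), (64,γ)}
  {64, 65} × {γ} = {(64,γ), (65,γ)}
  {65} × {α, γ} = {(65,α), (65,γ)}
  {65} × {β, γ} = {(65,β), (65,γ)}
  {63, 64, 65} × {α} = {(63,α), (64,α), (65,α)}
  {63, 64, 65} × {γ} = {(63,γ), (64,γ), (65,γ)}
  {64} × {α, β, γ} = {(64,α), (64,β), (64,γ)}
  {65} × {α, β, γ} = {(65,α), (65,β), (65,γ)}
  {63, 65} × {α, γ} = {(63,α), (63,γ), (65,α), (65,γ)}
  {63, 65} × {β, γ} = {(63,β), (63,γ), (65,β), (65,γ)}
  {64, 65} × {α, γ} = {(64,α), (64,γ), (65,α), (65,γ)}
  {64, 65} × {β, γ} = {(64,β), (64,γ), (65,β), (65,γ)}
  {63, 65} × {α, β, γ} = {(63,α), (63,β), (63,γ), (65,α), (65,β), (65,γ)}
  {63, 64, 65} × {α, γ} = {(63,α), (63,γ), (64,α), (64,γ), (65,α), (65,γ)}
  {63, 64, 65} × {β, γ} = {(63,β), (63,γ), (64,β), (64,γ), (65,β), (65,γ)}
  {64, 65} × {α, β, γ} = {(64,α), (64,β), (64,γ), (65,α), (65,β), (65,γ)}
  {63, 64, 65} × {α, β, γ} = {(63,α), (63,β), (63,γ), (64,α), (64,β), (64,γ), (65,α), (65,β), (65,γ)}
These 26 distinct sets form the basis B.
Close under arbitrary unions to get τ_{X×Y}; counting gives |τ_{X×Y}| = 108.


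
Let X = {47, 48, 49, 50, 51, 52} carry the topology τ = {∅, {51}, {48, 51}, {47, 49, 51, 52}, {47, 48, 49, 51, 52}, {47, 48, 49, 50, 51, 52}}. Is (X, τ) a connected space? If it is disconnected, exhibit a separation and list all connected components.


(X, τ) is connected.

Find clopen sets (U ∈ τ with X ∖ U ∈ τ):
  U = ∅, X ∖ U = {47, 48, 49, 50, 51, 52} — both open, so U is clopen.
  U = {47, 48, 49, 50, 51, 52}, X ∖ U = ∅ — both open, so U is clopen.
Only trivial clopens (∅ and X) exist, so (X, τ) is connected.
Compute connected components by grouping points that agree on all clopens:
  component: {47, 48, 49, 50, 51, 52}


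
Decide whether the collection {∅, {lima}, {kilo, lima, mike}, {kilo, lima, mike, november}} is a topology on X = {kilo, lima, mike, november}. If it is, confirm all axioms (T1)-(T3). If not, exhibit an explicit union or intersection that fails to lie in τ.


τ IS a topology on X.

Axiom (T1): ∅ ∈ τ? Yes; X ∈ τ? Yes.
Axiom (T2/T3): check pairwise unions and intersections of members of τ.
All pairwise intersections and unions checked — each lies in τ. Therefore τ satisfies (T1), (T2), (T3): it IS a topology on X.


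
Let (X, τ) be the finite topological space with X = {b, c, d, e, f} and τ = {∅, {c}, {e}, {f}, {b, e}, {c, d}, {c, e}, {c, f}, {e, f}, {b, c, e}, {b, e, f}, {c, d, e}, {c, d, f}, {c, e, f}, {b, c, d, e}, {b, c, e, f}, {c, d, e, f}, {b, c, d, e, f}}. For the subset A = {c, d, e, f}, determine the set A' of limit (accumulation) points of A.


A' = {b, d}

For each x ∈ X, list the open sets U ∈ τ with x ∈ U, then check whether U ∩ (A ∖ {x}) ≠ ∅ for every such U.
  x = b: opens ∋ x are {b, e}, {b, c, e}, {b, e, f}, {b, c, d, e}, {b, c, e, f}, {b, c, d, e, f}; each meets A ∖ {b}, so x IS a limit point.
  x = c: open {c} ∋ x has {c} ∩ (A ∖ {c}) = ∅, so x is NOT a limit point.
  x = d: opens ∋ x are {c, d}, {c, d, e}, {c, d, f}, {b, c, d, e}, {c, d, e, f}, {b, c, d, e, f}; each meets A ∖ {d}, so x IS a limit point.
  x = e: open {e} ∋ x has {e} ∩ (A ∖ {e}) = ∅, so x is NOT a limit point.
  x = f: open {f} ∋ x has {f} ∩ (A ∖ {f}) = ∅, so x is NOT a limit point.
Collecting: A' = {b, d}.


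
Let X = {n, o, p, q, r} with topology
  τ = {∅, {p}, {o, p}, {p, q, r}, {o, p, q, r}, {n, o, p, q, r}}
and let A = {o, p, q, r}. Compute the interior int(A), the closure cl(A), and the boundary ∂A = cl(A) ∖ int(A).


int(A) = {o, p, q, r}, cl(A) = {n, o, p, q, r}, ∂A = {n}.

Closed sets in (X, τ) are complements of opens:
  closed(X, τ) = {∅, {n}, {n, o}, {n, q, r}, {n, o, q, r}, {n, o, p, q, r}}.
int(A) = ⋃ {U ∈ τ : U ⊆ A}. Opens contained in A: ∅, {p}, {o, p}, {p, q, r}, {o, p, q, r}.
Taking the union of these: int(A) = {o, p, q, r}.
cl(A) = ⋂ {C closed : A ⊆ C}. Closed sets containing A: {n, o, p, q, r}.
Intersecting these: cl(A) = {n, o, p, q, r}.
∂A = cl(A) ∖ int(A) = {n, o, p, q, r} ∖ {o, p, q, r} = {n}.


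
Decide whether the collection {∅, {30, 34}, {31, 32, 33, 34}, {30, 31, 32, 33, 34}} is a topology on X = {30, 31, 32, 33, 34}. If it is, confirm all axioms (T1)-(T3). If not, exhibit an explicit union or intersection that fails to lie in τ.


τ is NOT a topology on X.

Axiom (T1): ∅ ∈ τ? Yes; X ∈ τ? Yes.
Axiom (T2/T3): check pairwise unions and intersections of members of τ.
Counterexample for (T3): {30, 34} ∩ {31, 32, 33, 34} = {34} ∉ τ. Therefore τ is NOT a topology.


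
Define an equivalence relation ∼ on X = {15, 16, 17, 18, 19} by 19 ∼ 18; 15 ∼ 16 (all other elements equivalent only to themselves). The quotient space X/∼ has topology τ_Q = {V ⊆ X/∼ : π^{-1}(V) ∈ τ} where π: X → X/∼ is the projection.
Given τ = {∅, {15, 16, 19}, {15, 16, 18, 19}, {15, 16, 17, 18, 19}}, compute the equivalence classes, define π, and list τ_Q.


X/∼ = {[15=16], [17], [18=19]}; |τ_Q| = 3.

Equivalence classes: [15=16], [17], [18=19].
Quotient map π: X → X/∼ sends 15 ↦ [15=16], 16 ↦ [15=16], 17 ↦ [17], 18 ↦ [18=19], 19 ↦ [18=19].
For each subset V ⊆ X/∼, compute π^{-1}(V) ⊆ X and check whether π^{-1}(V) ∈ τ. V is open in τ_Q iff π^{-1}(V) ∈ τ.
  V = {}: π^{-1}(V) = ∅ ∈ τ ✓.
  V = {[15=16]}: π^{-1}(V) = {15, 16} ∉ τ ✗.
  V = {[17]}: π^{-1}(V) = {17} ∉ τ ✗.
  V = {[15=16], [17]}: π^{-1}(V) = {15, 16, 17} ∉ τ ✗.
  V = {[18=19]}: π^{-1}(V) = {18, 19} ∉ τ ✗.
  V = {[15=16], [18=19]}: π^{-1}(V) = {15, 16, 18, 19} ∈ τ ✓.
  V = {[17], [18=19]}: π^{-1}(V) = {17, 18, 19} ∉ τ ✗.
  V = {[15=16], [17], [18=19]}: π^{-1}(V) = {15, 16, 17, 18, 19} ∈ τ ✓.
Open sets in the quotient: τ_Q = {{}, {[15=16], [18=19]}, {[15=16], [17], [18=19]}} (3 elements).


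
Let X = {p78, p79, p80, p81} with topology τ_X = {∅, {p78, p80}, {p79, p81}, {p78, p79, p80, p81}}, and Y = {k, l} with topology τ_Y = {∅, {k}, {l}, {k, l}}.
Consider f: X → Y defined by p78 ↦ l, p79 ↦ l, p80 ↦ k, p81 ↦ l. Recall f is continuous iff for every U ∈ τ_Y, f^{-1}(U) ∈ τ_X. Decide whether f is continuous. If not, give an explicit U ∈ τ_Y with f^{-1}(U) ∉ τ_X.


f is NOT continuous.

Compute f^{-1}(U) for each U ∈ τ_Y:
  U = ∅: f^{-1}(U) = ∅ ∈ τ_X ✓.
  U = {k}: f^{-1}(U) = {p80} ∉ τ_X ✗.
  U = {l}: f^{-1}(U) = {p78, p79, p81} ∉ τ_X ✗.
  U = {k, l}: f^{-1}(U) = {p78, p79, p80, p81} ∈ τ_X ✓.
Found U = {k} with f^{-1}(U) = {p80} not in τ_X. Therefore f is NOT continuous.


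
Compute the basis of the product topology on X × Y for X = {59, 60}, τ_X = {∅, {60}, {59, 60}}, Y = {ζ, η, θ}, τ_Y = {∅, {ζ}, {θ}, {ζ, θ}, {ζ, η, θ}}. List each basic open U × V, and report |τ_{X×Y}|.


Basis B = {∅ × ∅, {60} × {ζ}, {60} × {θ}, {59, 60} × {ζ}, {59, 60} × {θ}, {60} × {ζ, θ}, {60} × {ζ, η, θ}, {59, 60} × {ζ, θ}, {59, 60} × {ζ, η, θ}}; |τ_{X×Y}| = 14.

Enumerate products U × V with U ∈ τ_X, V ∈ τ_Y (deduplicated):
  ∅ × ∅ = {} (∅)
  {60} × {ζ} = {(60,ζ)}
  {60} × {θ} = {(60,θ)}
  {59, 60} × {ζ} = {(59,ζ), (60,ζ)}
  {59, 60} × {θ} = {(59,θ), (60,θ)}
  {60} × {ζ, θ} = {(60,ζ), (60,θ)}
  {60} × {ζ, η, θ} = {(60,ζ), (60,η), (60,θ)}
  {59, 60} × {ζ, θ} = {(59,ζ), (59,θ), (60,ζ), (60,θ)}
  {59, 60} × {ζ, η, θ} = {(59,ζ), (59,η), (59,θ), (60,ζ), (60,η), (60,θ)}
These 9 distinct sets form the basis B.
Close under arbitrary unions to get τ_{X×Y}; counting gives |τ_{X×Y}| = 14.


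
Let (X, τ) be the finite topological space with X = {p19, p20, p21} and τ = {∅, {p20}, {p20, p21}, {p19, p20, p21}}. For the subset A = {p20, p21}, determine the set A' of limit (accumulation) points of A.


A' = {p19, p21}

For each x ∈ X, list the open sets U ∈ τ with x ∈ U, then check whether U ∩ (A ∖ {x}) ≠ ∅ for every such U.
  x = p19: opens ∋ x are {p19, p20, p21}; each meets A ∖ {p19}, so x IS a limit point.
  x = p20: open {p20} ∋ x has {p20} ∩ (A ∖ {p20}) = ∅, so x is NOT a limit point.
  x = p21: opens ∋ x are {p20, p21}, {p19, p20, p21}; each meets A ∖ {p21}, so x IS a limit point.
Collecting: A' = {p19, p21}.


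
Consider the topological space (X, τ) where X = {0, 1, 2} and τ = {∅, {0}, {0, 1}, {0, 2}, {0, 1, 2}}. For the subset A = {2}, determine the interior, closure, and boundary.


int(A) = ∅, cl(A) = {2}, ∂A = {2}.

Closed sets in (X, τ) are complements of opens:
  closed(X, τ) = {∅, {1}, {2}, {1, 2}, {0, 1, 2}}.
int(A) = ⋃ {U ∈ τ : U ⊆ A}. Opens contained in A: ∅.
Taking the union of these: int(A) = ∅.
cl(A) = ⋂ {C closed : A ⊆ C}. Closed sets containing A: {2}, {1, 2}, {0, 1, 2}.
Intersecting these: cl(A) = {2}.
∂A = cl(A) ∖ int(A) = {2} ∖ ∅ = {2}.


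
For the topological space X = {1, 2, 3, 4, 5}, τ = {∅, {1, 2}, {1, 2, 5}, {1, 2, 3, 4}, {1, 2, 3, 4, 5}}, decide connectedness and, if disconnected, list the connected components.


(X, τ) is connected.

Find clopen sets (U ∈ τ with X ∖ U ∈ τ):
  U = ∅, X ∖ U = {1, 2, 3, 4, 5} — both open, so U is clopen.
  U = {1, 2, 3, 4, 5}, X ∖ U = ∅ — both open, so U is clopen.
Only trivial clopens (∅ and X) exist, so (X, τ) is connected.
Compute connected components by grouping points that agree on all clopens:
  component: {1, 2, 3, 4, 5}


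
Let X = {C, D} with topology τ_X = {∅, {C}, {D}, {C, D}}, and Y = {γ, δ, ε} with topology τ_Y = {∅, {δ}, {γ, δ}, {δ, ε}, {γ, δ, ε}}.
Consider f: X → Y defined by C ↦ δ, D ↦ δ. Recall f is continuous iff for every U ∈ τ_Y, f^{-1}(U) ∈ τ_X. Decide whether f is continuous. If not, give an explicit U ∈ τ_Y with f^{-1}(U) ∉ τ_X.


f IS continuous.

Compute f^{-1}(U) for each U ∈ τ_Y:
  U = ∅: f^{-1}(U) = ∅ ∈ τ_X ✓.
  U = {δ}: f^{-1}(U) = {C, D} ∈ τ_X ✓.
  U = {γ, δ}: f^{-1}(U) = {C, D} ∈ τ_X ✓.
  U = {δ, ε}: f^{-1}(U) = {C, D} ∈ τ_X ✓.
  U = {γ, δ, ε}: f^{-1}(U) = {C, D} ∈ τ_X ✓.
Every preimage lies in τ_X, so f IS continuous.


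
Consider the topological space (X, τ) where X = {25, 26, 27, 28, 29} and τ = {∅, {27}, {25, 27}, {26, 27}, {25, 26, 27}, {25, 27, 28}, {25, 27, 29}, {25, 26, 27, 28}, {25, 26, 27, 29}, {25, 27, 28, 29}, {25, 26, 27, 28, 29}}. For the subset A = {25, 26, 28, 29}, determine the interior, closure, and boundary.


int(A) = ∅, cl(A) = {25, 26, 28, 29}, ∂A = {25, 26, 28, 29}.

Closed sets in (X, τ) are complements of opens:
  closed(X, τ) = {∅, {26}, {28}, {29}, {26, 28}, {26, 29}, {28, 29}, {25, 28, 29}, {26, 28, 29}, {25, 26, 28, 29}, {25, 26, 27, 28, 29}}.
int(A) = ⋃ {U ∈ τ : U ⊆ A}. Opens contained in A: ∅.
Taking the union of these: int(A) = ∅.
cl(A) = ⋂ {C closed : A ⊆ C}. Closed sets containing A: {25, 26, 28, 29}, {25, 26, 27, 28, 29}.
Intersecting these: cl(A) = {25, 26, 28, 29}.
∂A = cl(A) ∖ int(A) = {25, 26, 28, 29} ∖ ∅ = {25, 26, 28, 29}.


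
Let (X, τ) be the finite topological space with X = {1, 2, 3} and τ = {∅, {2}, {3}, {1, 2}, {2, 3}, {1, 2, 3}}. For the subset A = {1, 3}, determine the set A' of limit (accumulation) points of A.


A' = ∅

For each x ∈ X, list the open sets U ∈ τ with x ∈ U, then check whether U ∩ (A ∖ {x}) ≠ ∅ for every such U.
  x = 1: open {1, 2} ∋ x has {1, 2} ∩ (A ∖ {1}) = ∅, so x is NOT a limit point.
  x = 2: open {2} ∋ x has {2} ∩ (A ∖ {2}) = ∅, so x is NOT a limit point.
  x = 3: open {3} ∋ x has {3} ∩ (A ∖ {3}) = ∅, so x is NOT a limit point.
Collecting: A' = ∅.


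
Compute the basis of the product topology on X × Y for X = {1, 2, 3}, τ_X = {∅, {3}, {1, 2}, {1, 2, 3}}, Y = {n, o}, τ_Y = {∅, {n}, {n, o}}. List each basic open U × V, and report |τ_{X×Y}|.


Basis B = {∅ × ∅, {3} × {n}, {1, 2} × {n}, {3} × {n, o}, {1, 2, 3} × {n}, {1, 2} × {n, o}, {1, 2, 3} × {n, o}}; |τ_{X×Y}| = 9.

Enumerate products U × V with U ∈ τ_X, V ∈ τ_Y (deduplicated):
  ∅ × ∅ = {} (∅)
  {3} × {n} = {(3,n)}
  {1, 2} × {n} = {(1,n), (2,n)}
  {3} × {n, o} = {(3,n), (3,o)}
  {1, 2, 3} × {n} = {(1,n), (2,n), (3,n)}
  {1, 2} × {n, o} = {(1,n), (1,o), (2,n), (2,o)}
  {1, 2, 3} × {n, o} = {(1,n), (1,o), (2,n), (2,o), (3,n), (3,o)}
These 7 distinct sets form the basis B.
Close under arbitrary unions to get τ_{X×Y}; counting gives |τ_{X×Y}| = 9.


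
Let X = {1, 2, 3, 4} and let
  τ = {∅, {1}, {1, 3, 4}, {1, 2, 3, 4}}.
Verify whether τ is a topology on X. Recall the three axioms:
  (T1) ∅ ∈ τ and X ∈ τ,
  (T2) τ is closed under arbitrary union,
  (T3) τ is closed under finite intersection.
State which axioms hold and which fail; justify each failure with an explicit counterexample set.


τ IS a topology on X.

Axiom (T1): ∅ ∈ τ? Yes; X ∈ τ? Yes.
Axiom (T2/T3): check pairwise unions and intersections of members of τ.
All pairwise intersections and unions checked — each lies in τ. Therefore τ satisfies (T1), (T2), (T3): it IS a topology on X.


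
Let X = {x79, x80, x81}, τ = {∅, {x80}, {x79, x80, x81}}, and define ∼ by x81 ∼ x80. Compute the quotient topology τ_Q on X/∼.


X/∼ = {[x79], [x80=x81]}; |τ_Q| = 2.

Equivalence classes: [x79], [x80=x81].
Quotient map π: X → X/∼ sends x79 ↦ [x79], x80 ↦ [x80=x81], x81 ↦ [x80=x81].
For each subset V ⊆ X/∼, compute π^{-1}(V) ⊆ X and check whether π^{-1}(V) ∈ τ. V is open in τ_Q iff π^{-1}(V) ∈ τ.
  V = {}: π^{-1}(V) = ∅ ∈ τ ✓.
  V = {[x79]}: π^{-1}(V) = {x79} ∉ τ ✗.
  V = {[x80=x81]}: π^{-1}(V) = {x80, x81} ∉ τ ✗.
  V = {[x79], [x80=x81]}: π^{-1}(V) = {x79, x80, x81} ∈ τ ✓.
Open sets in the quotient: τ_Q = {{}, {[x79], [x80=x81]}} (2 elements).


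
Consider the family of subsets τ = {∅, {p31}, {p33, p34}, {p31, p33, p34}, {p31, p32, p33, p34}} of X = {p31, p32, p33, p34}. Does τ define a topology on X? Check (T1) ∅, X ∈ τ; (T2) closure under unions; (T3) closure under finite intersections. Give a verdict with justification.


τ IS a topology on X.

Axiom (T1): ∅ ∈ τ? Yes; X ∈ τ? Yes.
Axiom (T2/T3): check pairwise unions and intersections of members of τ.
All pairwise intersections and unions checked — each lies in τ. Therefore τ satisfies (T1), (T2), (T3): it IS a topology on X.


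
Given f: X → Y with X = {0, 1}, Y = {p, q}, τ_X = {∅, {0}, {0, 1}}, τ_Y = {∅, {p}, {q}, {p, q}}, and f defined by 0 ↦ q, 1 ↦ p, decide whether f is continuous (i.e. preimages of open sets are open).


f is NOT continuous.

Compute f^{-1}(U) for each U ∈ τ_Y:
  U = ∅: f^{-1}(U) = ∅ ∈ τ_X ✓.
  U = {p}: f^{-1}(U) = {1} ∉ τ_X ✗.
  U = {q}: f^{-1}(U) = {0} ∈ τ_X ✓.
  U = {p, q}: f^{-1}(U) = {0, 1} ∈ τ_X ✓.
Found U = {p} with f^{-1}(U) = {1} not in τ_X. Therefore f is NOT continuous.


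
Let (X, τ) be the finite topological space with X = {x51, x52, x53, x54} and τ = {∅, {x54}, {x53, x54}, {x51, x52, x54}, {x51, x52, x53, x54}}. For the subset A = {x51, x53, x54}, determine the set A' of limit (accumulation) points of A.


A' = {x51, x52, x53}

For each x ∈ X, list the open sets U ∈ τ with x ∈ U, then check whether U ∩ (A ∖ {x}) ≠ ∅ for every such U.
  x = x51: opens ∋ x are {x51, x52, x54}, {x51, x52, x53, x54}; each meets A ∖ {x51}, so x IS a limit point.
  x = x52: opens ∋ x are {x51, x52, x54}, {x51, x52, x53, x54}; each meets A ∖ {x52}, so x IS a limit point.
  x = x53: opens ∋ x are {x53, x54}, {x51, x52, x53, x54}; each meets A ∖ {x53}, so x IS a limit point.
  x = x54: open {x54} ∋ x has {x54} ∩ (A ∖ {x54}) = ∅, so x is NOT a limit point.
Collecting: A' = {x51, x52, x53}.


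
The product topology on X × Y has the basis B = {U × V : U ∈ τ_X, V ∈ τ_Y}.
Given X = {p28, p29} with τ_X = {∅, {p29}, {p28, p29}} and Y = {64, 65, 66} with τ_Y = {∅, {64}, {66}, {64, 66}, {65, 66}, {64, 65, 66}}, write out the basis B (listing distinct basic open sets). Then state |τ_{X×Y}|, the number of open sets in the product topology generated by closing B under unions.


Basis B = {∅ × ∅, {p29} × {64}, {p29} × {66}, {p28, p29} × {64}, {p28, p29} × {66}, {p29} × {64, 66}, {p29} × {65, 66}, {p29} × {64, 65, 66}, {p28, p29} × {64, 66}, {p28, p29} × {65, 66}, {p28, p29} × {64, 65, 66}}; |τ_{X×Y}| = 18.

Enumerate products U × V with U ∈ τ_X, V ∈ τ_Y (deduplicated):
  ∅ × ∅ = {} (∅)
  {p29} × {64} = {(p29,64)}
  {p29} × {66} = {(p29,66)}
  {p28, p29} × {64} = {(p28,64), (p29,64)}
  {p28, p29} × {66} = {(p28,66), (p29,66)}
  {p29} × {64, 66} = {(p29,64), (p29,66)}
  {p29} × {65, 66} = {(p29,65), (p29,66)}
  {p29} × {64, 65, 66} = {(p29,64), (p29,65), (p29,66)}
  {p28, p29} × {64, 66} = {(p28,64), (p28,66), (p29,64), (p29,66)}
  {p28, p29} × {65, 66} = {(p28,65), (p28,66), (p29,65), (p29,66)}
  {p28, p29} × {64, 65, 66} = {(p28,64), (p28,65), (p28,66), (p29,64), (p29,65), (p29,66)}
These 11 distinct sets form the basis B.
Close under arbitrary unions to get τ_{X×Y}; counting gives |τ_{X×Y}| = 18.


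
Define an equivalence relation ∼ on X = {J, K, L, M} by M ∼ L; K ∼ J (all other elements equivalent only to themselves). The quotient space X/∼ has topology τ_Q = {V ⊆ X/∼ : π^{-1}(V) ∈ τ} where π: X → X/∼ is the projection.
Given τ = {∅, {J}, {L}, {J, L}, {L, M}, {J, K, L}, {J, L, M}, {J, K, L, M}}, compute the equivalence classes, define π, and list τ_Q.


X/∼ = {[J=K], [L=M]}; |τ_Q| = 3.

Equivalence classes: [J=K], [L=M].
Quotient map π: X → X/∼ sends J ↦ [J=K], K ↦ [J=K], L ↦ [L=M], M ↦ [L=M].
For each subset V ⊆ X/∼, compute π^{-1}(V) ⊆ X and check whether π^{-1}(V) ∈ τ. V is open in τ_Q iff π^{-1}(V) ∈ τ.
  V = {}: π^{-1}(V) = ∅ ∈ τ ✓.
  V = {[J=K]}: π^{-1}(V) = {J, K} ∉ τ ✗.
  V = {[L=M]}: π^{-1}(V) = {L, M} ∈ τ ✓.
  V = {[J=K], [L=M]}: π^{-1}(V) = {J, K, L, M} ∈ τ ✓.
Open sets in the quotient: τ_Q = {{}, {[L=M]}, {[J=K], [L=M]}} (3 elements).


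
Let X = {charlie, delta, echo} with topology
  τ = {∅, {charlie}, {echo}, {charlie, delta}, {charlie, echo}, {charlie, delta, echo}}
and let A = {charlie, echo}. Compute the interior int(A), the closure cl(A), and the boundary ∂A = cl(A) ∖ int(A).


int(A) = {charlie, echo}, cl(A) = {charlie, delta, echo}, ∂A = {delta}.

Closed sets in (X, τ) are complements of opens:
  closed(X, τ) = {∅, {delta}, {echo}, {charlie, delta}, {delta, echo}, {charlie, delta, echo}}.
int(A) = ⋃ {U ∈ τ : U ⊆ A}. Opens contained in A: ∅, {charlie}, {echo}, {charlie, echo}.
Taking the union of these: int(A) = {charlie, echo}.
cl(A) = ⋂ {C closed : A ⊆ C}. Closed sets containing A: {charlie, delta, echo}.
Intersecting these: cl(A) = {charlie, delta, echo}.
∂A = cl(A) ∖ int(A) = {charlie, delta, echo} ∖ {charlie, echo} = {delta}.


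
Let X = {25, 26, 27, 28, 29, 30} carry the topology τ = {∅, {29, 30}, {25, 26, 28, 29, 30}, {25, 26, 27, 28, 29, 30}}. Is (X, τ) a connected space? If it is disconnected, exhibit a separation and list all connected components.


(X, τ) is connected.

Find clopen sets (U ∈ τ with X ∖ U ∈ τ):
  U = ∅, X ∖ U = {25, 26, 27, 28, 29, 30} — both open, so U is clopen.
  U = {25, 26, 27, 28, 29, 30}, X ∖ U = ∅ — both open, so U is clopen.
Only trivial clopens (∅ and X) exist, so (X, τ) is connected.
Compute connected components by grouping points that agree on all clopens:
  component: {25, 26, 27, 28, 29, 30}


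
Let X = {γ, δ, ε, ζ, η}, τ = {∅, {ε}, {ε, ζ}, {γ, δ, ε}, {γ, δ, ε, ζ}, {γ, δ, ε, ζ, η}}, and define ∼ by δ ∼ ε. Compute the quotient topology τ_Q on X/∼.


X/∼ = {[γ], [δ=ε], [ζ], [η]}; |τ_Q| = 4.

Equivalence classes: [γ], [δ=ε], [ζ], [η].
Quotient map π: X → X/∼ sends γ ↦ [γ], δ ↦ [δ=ε], ε ↦ [δ=ε], ζ ↦ [ζ], η ↦ [η].
For each subset V ⊆ X/∼, compute π^{-1}(V) ⊆ X and check whether π^{-1}(V) ∈ τ. V is open in τ_Q iff π^{-1}(V) ∈ τ.
  V = {}: π^{-1}(V) = ∅ ∈ τ ✓.
  V = {[γ]}: π^{-1}(V) = {γ} ∉ τ ✗.
  V = {[δ=ε]}: π^{-1}(V) = {δ, ε} ∉ τ ✗.
  V = {[γ], [δ=ε]}: π^{-1}(V) = {γ, δ, ε} ∈ τ ✓.
  V = {[ζ]}: π^{-1}(V) = {ζ} ∉ τ ✗.
  V = {[γ], [ζ]}: π^{-1}(V) = {γ, ζ} ∉ τ ✗.
  V = {[δ=ε], [ζ]}: π^{-1}(V) = {δ, ε, ζ} ∉ τ ✗.
  V = {[γ], [δ=ε], [ζ]}: π^{-1}(V) = {γ, δ, ε, ζ} ∈ τ ✓.
  V = {[η]}: π^{-1}(V) = {η} ∉ τ ✗.
  V = {[γ], [η]}: π^{-1}(V) = {γ, η} ∉ τ ✗.
  V = {[δ=ε], [η]}: π^{-1}(V) = {δ, ε, η} ∉ τ ✗.
  V = {[γ], [δ=ε], [η]}: π^{-1}(V) = {γ, δ, ε, η} ∉ τ ✗.
  V = {[ζ], [η]}: π^{-1}(V) = {ζ, η} ∉ τ ✗.
  V = {[γ], [ζ], [η]}: π^{-1}(V) = {γ, ζ, η} ∉ τ ✗.
  V = {[δ=ε], [ζ], [η]}: π^{-1}(V) = {δ, ε, ζ, η} ∉ τ ✗.
  V = {[γ], [δ=ε], [ζ], [η]}: π^{-1}(V) = {γ, δ, ε, ζ, η} ∈ τ ✓.
Open sets in the quotient: τ_Q = {{}, {[γ], [δ=ε]}, {[γ], [δ=ε], [ζ]}, {[γ], [δ=ε], [ζ], [η]}} (4 elements).


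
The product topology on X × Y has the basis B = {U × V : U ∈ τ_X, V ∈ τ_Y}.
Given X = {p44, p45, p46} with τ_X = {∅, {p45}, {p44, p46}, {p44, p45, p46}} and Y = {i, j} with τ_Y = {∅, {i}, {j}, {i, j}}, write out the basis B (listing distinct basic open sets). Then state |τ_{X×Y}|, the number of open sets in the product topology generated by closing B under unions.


Basis B = {∅ × ∅, {p45} × {i}, {p45} × {j}, {p44, p46} × {i}, {p44, p46} × {j}, {p45} × {i, j}, {p44, p45, p46} × {i}, {p44, p45, p46} × {j}, {p44, p46} × {i, j}, {p44, p45, p46} × {i, j}}; |τ_{X×Y}| = 16.

Enumerate products U × V with U ∈ τ_X, V ∈ τ_Y (deduplicated):
  ∅ × ∅ = {} (∅)
  {p45} × {i} = {(p45,i)}
  {p45} × {j} = {(p45,j)}
  {p44, p46} × {i} = {(p44,i), (p46,i)}
  {p44, p46} × {j} = {(p44,j), (p46,j)}
  {p45} × {i, j} = {(p45,i), (p45,j)}
  {p44, p45, p46} × {i} = {(p44,i), (p45,i), (p46,i)}
  {p44, p45, p46} × {j} = {(p44,j), (p45,j), (p46,j)}
  {p44, p46} × {i, j} = {(p44,i), (p44,j), (p46,i), (p46,j)}
  {p44, p45, p46} × {i, j} = {(p44,i), (p44,j), (p45,i), (p45,j), (p46,i), (p46,j)}
These 10 distinct sets form the basis B.
Close under arbitrary unions to get τ_{X×Y}; counting gives |τ_{X×Y}| = 16.


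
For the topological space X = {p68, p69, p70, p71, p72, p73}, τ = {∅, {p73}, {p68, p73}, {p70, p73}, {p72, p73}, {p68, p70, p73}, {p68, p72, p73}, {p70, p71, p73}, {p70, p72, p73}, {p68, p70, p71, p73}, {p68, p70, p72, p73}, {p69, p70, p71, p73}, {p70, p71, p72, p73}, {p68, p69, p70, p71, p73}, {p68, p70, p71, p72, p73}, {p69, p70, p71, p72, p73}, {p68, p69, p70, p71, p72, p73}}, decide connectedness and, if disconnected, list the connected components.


(X, τ) is connected.

Find clopen sets (U ∈ τ with X ∖ U ∈ τ):
  U = ∅, X ∖ U = {p68, p69, p70, p71, p72, p73} — both open, so U is clopen.
  U = {p68, p69, p70, p71, p72, p73}, X ∖ U = ∅ — both open, so U is clopen.
Only trivial clopens (∅ and X) exist, so (X, τ) is connected.
Compute connected components by grouping points that agree on all clopens:
  component: {p68, p69, p70, p71, p72, p73}


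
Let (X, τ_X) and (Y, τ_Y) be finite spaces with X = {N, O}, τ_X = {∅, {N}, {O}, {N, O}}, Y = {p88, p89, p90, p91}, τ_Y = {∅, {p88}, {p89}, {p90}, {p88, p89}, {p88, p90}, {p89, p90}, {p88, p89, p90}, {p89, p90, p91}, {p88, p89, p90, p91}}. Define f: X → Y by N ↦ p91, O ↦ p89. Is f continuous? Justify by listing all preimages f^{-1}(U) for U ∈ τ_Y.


f IS continuous.

Compute f^{-1}(U) for each U ∈ τ_Y:
  U = ∅: f^{-1}(U) = ∅ ∈ τ_X ✓.
  U = {p88}: f^{-1}(U) = ∅ ∈ τ_X ✓.
  U = {p89}: f^{-1}(U) = {O} ∈ τ_X ✓.
  U = {p90}: f^{-1}(U) = ∅ ∈ τ_X ✓.
  U = {p88, p89}: f^{-1}(U) = {O} ∈ τ_X ✓.
  U = {p88, p90}: f^{-1}(U) = ∅ ∈ τ_X ✓.
  U = {p89, p90}: f^{-1}(U) = {O} ∈ τ_X ✓.
  U = {p88, p89, p90}: f^{-1}(U) = {O} ∈ τ_X ✓.
  U = {p89, p90, p91}: f^{-1}(U) = {N, O} ∈ τ_X ✓.
  U = {p88, p89, p90, p91}: f^{-1}(U) = {N, O} ∈ τ_X ✓.
Every preimage lies in τ_X, so f IS continuous.


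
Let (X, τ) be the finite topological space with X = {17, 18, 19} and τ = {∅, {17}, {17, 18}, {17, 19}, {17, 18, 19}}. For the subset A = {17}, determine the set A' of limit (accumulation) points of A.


A' = {18, 19}

For each x ∈ X, list the open sets U ∈ τ with x ∈ U, then check whether U ∩ (A ∖ {x}) ≠ ∅ for every such U.
  x = 17: open {17} ∋ x has {17} ∩ (A ∖ {17}) = ∅, so x is NOT a limit point.
  x = 18: opens ∋ x are {17, 18}, {17, 18, 19}; each meets A ∖ {18}, so x IS a limit point.
  x = 19: opens ∋ x are {17, 19}, {17, 18, 19}; each meets A ∖ {19}, so x IS a limit point.
Collecting: A' = {18, 19}.


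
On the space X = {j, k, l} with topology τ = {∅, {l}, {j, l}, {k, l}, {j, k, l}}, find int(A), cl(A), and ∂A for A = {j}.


int(A) = ∅, cl(A) = {j}, ∂A = {j}.

Closed sets in (X, τ) are complements of opens:
  closed(X, τ) = {∅, {j}, {k}, {j, k}, {j, k, l}}.
int(A) = ⋃ {U ∈ τ : U ⊆ A}. Opens contained in A: ∅.
Taking the union of these: int(A) = ∅.
cl(A) = ⋂ {C closed : A ⊆ C}. Closed sets containing A: {j}, {j, k}, {j, k, l}.
Intersecting these: cl(A) = {j}.
∂A = cl(A) ∖ int(A) = {j} ∖ ∅ = {j}.


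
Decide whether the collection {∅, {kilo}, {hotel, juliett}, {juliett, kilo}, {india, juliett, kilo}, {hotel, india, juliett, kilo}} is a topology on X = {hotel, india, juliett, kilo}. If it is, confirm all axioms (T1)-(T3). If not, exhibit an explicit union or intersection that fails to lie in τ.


τ is NOT a topology on X.

Axiom (T1): ∅ ∈ τ? Yes; X ∈ τ? Yes.
Axiom (T2/T3): check pairwise unions and intersections of members of τ.
Counterexample for (T2): {kilo} ∪ {hotel, juliett} = {hotel, juliett, kilo} ∉ τ. Therefore τ is NOT a topology.


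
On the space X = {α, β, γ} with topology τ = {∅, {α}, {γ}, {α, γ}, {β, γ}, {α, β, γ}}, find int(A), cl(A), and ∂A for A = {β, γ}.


int(A) = {β, γ}, cl(A) = {β, γ}, ∂A = ∅.

Closed sets in (X, τ) are complements of opens:
  closed(X, τ) = {∅, {α}, {β}, {α, β}, {β, γ}, {α, β, γ}}.
int(A) = ⋃ {U ∈ τ : U ⊆ A}. Opens contained in A: ∅, {γ}, {β, γ}.
Taking the union of these: int(A) = {β, γ}.
cl(A) = ⋂ {C closed : A ⊆ C}. Closed sets containing A: {β, γ}, {α, β, γ}.
Intersecting these: cl(A) = {β, γ}.
∂A = cl(A) ∖ int(A) = {β, γ} ∖ {β, γ} = ∅.


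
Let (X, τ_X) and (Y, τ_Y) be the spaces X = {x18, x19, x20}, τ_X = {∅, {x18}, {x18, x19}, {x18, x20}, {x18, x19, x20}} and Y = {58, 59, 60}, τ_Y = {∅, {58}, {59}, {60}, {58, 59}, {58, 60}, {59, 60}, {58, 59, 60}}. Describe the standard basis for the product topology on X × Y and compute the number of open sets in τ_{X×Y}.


Basis B = {∅ × ∅, {x18} × {58}, {x18} × {59}, {x18} × {60}, {x18} × {58, 59}, {x18} × {58, 60}, {x18, x19} × {58}, {x18, x20} × {58}, {x18} × {59, 60}, {x18, x19} × {59}, {x18, x20} × {59}, {x18, x19} × {60}, {x18, x20} × {60}, {x18} × {58, 59, 60}, {x18, x19, x20} × {58}, {x18, x19, x20} × {59}, {x18, x19, x20} × {60}, {x18, x19} × {58, 59}, {x18, x20} × {58, 59}, {x18, x19} × {58, 60}, {x18, x20} × {58, 60}, {x18, x19} × {59, 60}, {x18, x20} × {59, 60}, {x18, x19} × {58, 59, 60}, {x18, x20} × {58, 59, 60}, {x18, x19, x20} × {58, 59}, {x18, x19, x20} × {58, 60}, {x18, x19, x20} × {59, 60}, {x18, x19, x20} × {58, 59, 60}}; |τ_{X×Y}| = 125.

Enumerate products U × V with U ∈ τ_X, V ∈ τ_Y (deduplicated):
  ∅ × ∅ = {} (∅)
  {x18} × {58} = {(x18,58)}
  {x18} × {59} = {(x18,59)}
  {x18} × {60} = {(x18,60)}
  {x18} × {58, 59} = {(x18,58), (x18,59)}
  {x18} × {58, 60} = {(x18,58), (x18,60)}
  {x18, x19} × {58} = {(x18,58), (x19,58)}
  {x18, x20} × {58} = {(x18,58), (x20,58)}
  {x18} × {59, 60} = {(x18,59), (x18,60)}
  {x18, x19} × {59} = {(x18,59), (x19,59)}
  {x18, x20} × {59} = {(x18,59), (x20,59)}
  {x18, x19} × {60} = {(x18,60), (x19,60)}
  {x18, x20} × {60} = {(x18,60), (x20,60)}
  {x18} × {58, 59, 60} = {(x18,58), (x18,59), (x18,60)}
  {x18, x19, x20} × {58} = {(x18,58), (x19,58), (x20,58)}
  {x18, x19, x20} × {59} = {(x18,59), (x19,59), (x20,59)}
  {x18, x19, x20} × {60} = {(x18,60), (x19,60), (x20,60)}
  {x18, x19} × {58, 59} = {(x18,58), (x18,59), (x19,58), (x19,59)}
  {x18, x20} × {58, 59} = {(x18,58), (x18,59), (x20,58), (x20,59)}
  {x18, x19} × {58, 60} = {(x18,58), (x18,60), (x19,58), (x19,60)}
  {x18, x20} × {58, 60} = {(x18,58), (x18,60), (x20,58), (x20,60)}
  {x18, x19} × {59, 60} = {(x18,59), (x18,60), (x19,59), (x19,60)}
  {x18, x20} × {59, 60} = {(x18,59), (x18,60), (x20,59), (x20,60)}
  {x18, x19} × {58, 59, 60} = {(x18,58), (x18,59), (x18,60), (x19,58), (x19,59), (x19,60)}
  {x18, x20} × {58, 59, 60} = {(x18,58), (x18,59), (x18,60), (x20,58), (x20,59), (x20,60)}
  {x18, x19, x20} × {58, 59} = {(x18,58), (x18,59), (x19,58), (x19,59), (x20,58), (x20,59)}
  {x18, x19, x20} × {58, 60} = {(x18,58), (x18,60), (x19,58), (x19,60), (x20,58), (x20,60)}
  {x18, x19, x20} × {59, 60} = {(x18,59), (x18,60), (x19,59), (x19,60), (x20,59), (x20,60)}
  {x18, x19, x20} × {58, 59, 60} = {(x18,58), (x18,59), (x18,60), (x19,58), (x19,59), (x19,60), (x20,58), (x20,59), (x20,60)}
These 29 distinct sets form the basis B.
Close under arbitrary unions to get τ_{X×Y}; counting gives |τ_{X×Y}| = 125.
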